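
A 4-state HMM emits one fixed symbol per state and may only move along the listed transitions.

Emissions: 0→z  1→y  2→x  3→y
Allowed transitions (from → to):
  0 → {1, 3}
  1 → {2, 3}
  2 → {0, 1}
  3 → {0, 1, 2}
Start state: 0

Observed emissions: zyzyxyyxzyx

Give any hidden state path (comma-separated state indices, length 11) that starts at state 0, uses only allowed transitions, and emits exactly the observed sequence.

  [0] z  {0}  => 0  start
  [1] y  {1,3}  => 3  0->3 ok
  [2] z  {0}  => 0  3->0 ok
  [3] y  {1,3}  => 1  0->1 ok
  [4] x  {2}  => 2  1->2 ok
  [5] y  {1,3}  => 1  2->1 ok
  [6] y  {1,3}  => 3  1->3 ok
  [7] x  {2}  => 2  3->2 ok
  [8] z  {0}  => 0  2->0 ok
  [9] y  {1,3}  => 1  0->1 ok
  [10] x  {2}  => 2  1->2 ok

0,3,0,1,2,1,3,2,0,1,2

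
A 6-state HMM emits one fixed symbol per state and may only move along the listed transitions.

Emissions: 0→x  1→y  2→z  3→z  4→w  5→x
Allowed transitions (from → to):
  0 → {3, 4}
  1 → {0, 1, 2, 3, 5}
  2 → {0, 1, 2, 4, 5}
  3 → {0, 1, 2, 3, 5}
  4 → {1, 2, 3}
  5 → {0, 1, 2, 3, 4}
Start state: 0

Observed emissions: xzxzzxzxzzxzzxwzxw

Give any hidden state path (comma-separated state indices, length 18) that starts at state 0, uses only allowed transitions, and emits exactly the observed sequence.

0,3,5,3,3,5,3,0,3,2,0,3,3,0,4,3,5,4

  pos 0: x in {0,5}, choose 0; start
  pos 1: z in {2,3}, choose 3; 0->3 ok
  pos 2: x in {0,5}, choose 5; 3->5 ok
  pos 3: z in {2,3}, choose 3; 5->3 ok
  pos 4: z in {2,3}, choose 3; 3->3 ok
  pos 5: x in {0,5}, choose 5; 3->5 ok
  pos 6: z in {2,3}, choose 3; 5->3 ok
  pos 7: x in {0,5}, choose 0; 3->0 ok
  pos 8: z in {2,3}, choose 3; 0->3 ok
  pos 9: z in {2,3}, choose 2; 3->2 ok
  pos 10: x in {0,5}, choose 0; 2->0 ok
  pos 11: z in {2,3}, choose 3; 0->3 ok
  pos 12: z in {2,3}, choose 3; 3->3 ok
  pos 13: x in {0,5}, choose 0; 3->0 ok
  pos 14: w in {4}, choose 4; 0->4 ok
  pos 15: z in {2,3}, choose 3; 4->3 ok
  pos 16: x in {0,5}, choose 5; 3->5 ok
  pos 17: w in {4}, choose 4; 5->4 ok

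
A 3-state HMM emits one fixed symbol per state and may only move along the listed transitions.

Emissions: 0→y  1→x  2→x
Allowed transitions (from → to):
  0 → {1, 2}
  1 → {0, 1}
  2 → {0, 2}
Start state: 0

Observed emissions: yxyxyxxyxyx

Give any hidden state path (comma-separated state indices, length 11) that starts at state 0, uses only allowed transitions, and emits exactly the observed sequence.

0,1,0,1,0,2,2,0,2,0,2

  pos 0: y in {0}, choose 0; start
  pos 1: x in {1,2}, choose 1; 0->1 ok
  pos 2: y in {0}, choose 0; 1->0 ok
  pos 3: x in {1,2}, choose 1; 0->1 ok
  pos 4: y in {0}, choose 0; 1->0 ok
  pos 5: x in {1,2}, choose 2; 0->2 ok
  pos 6: x in {1,2}, choose 2; 2->2 ok
  pos 7: y in {0}, choose 0; 2->0 ok
  pos 8: x in {1,2}, choose 2; 0->2 ok
  pos 9: y in {0}, choose 0; 2->0 ok
  pos 10: x in {1,2}, choose 2; 0->2 ok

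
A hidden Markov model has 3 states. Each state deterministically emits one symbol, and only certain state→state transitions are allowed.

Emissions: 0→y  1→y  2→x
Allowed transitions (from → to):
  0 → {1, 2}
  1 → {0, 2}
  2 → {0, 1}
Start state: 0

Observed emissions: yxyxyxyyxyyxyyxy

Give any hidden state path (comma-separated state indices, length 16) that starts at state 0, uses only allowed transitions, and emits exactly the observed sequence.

0,2,1,2,1,2,0,1,2,0,1,2,0,1,2,0

  0: obs=y cand={0,1} pick 0 [start]
  1: obs=x cand={2} pick 2 [0->2 ok]
  2: obs=y cand={0,1} pick 1 [2->1 ok]
  3: obs=x cand={2} pick 2 [1->2 ok]
  4: obs=y cand={0,1} pick 1 [2->1 ok]
  5: obs=x cand={2} pick 2 [1->2 ok]
  6: obs=y cand={0,1} pick 0 [2->0 ok]
  7: obs=y cand={0,1} pick 1 [0->1 ok]
  8: obs=x cand={2} pick 2 [1->2 ok]
  9: obs=y cand={0,1} pick 0 [2->0 ok]
  10: obs=y cand={0,1} pick 1 [0->1 ok]
  11: obs=x cand={2} pick 2 [1->2 ok]
  12: obs=y cand={0,1} pick 0 [2->0 ok]
  13: obs=y cand={0,1} pick 1 [0->1 ok]
  14: obs=x cand={2} pick 2 [1->2 ok]
  15: obs=y cand={0,1} pick 0 [2->0 ok]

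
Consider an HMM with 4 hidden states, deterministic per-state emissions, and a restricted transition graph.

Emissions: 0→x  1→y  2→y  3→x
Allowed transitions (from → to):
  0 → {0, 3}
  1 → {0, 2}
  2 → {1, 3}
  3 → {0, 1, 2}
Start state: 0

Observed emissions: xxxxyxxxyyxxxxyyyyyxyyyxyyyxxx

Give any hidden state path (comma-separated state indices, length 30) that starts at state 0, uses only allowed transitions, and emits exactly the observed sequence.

  t0 'x' -> {0,3}, take 0 (start)
  t1 'x' -> {0,3}, take 0 (0->0 ok)
  t2 'x' -> {0,3}, take 0 (0->0 ok)
  t3 'x' -> {0,3}, take 3 (0->3 ok)
  t4 'y' -> {1,2}, take 2 (3->2 ok)
  t5 'x' -> {0,3}, take 3 (2->3 ok)
  t6 'x' -> {0,3}, take 0 (3->0 ok)
  t7 'x' -> {0,3}, take 3 (0->3 ok)
  t8 'y' -> {1,2}, take 1 (3->1 ok)
  t9 'y' -> {1,2}, take 2 (1->2 ok)
  t10 'x' -> {0,3}, take 3 (2->3 ok)
  t11 'x' -> {0,3}, take 0 (3->0 ok)
  t12 'x' -> {0,3}, take 0 (0->0 ok)
  t13 'x' -> {0,3}, take 3 (0->3 ok)
  t14 'y' -> {1,2}, take 2 (3->2 ok)
  t15 'y' -> {1,2}, take 1 (2->1 ok)
  t16 'y' -> {1,2}, take 2 (1->2 ok)
  t17 'y' -> {1,2}, take 1 (2->1 ok)
  t18 'y' -> {1,2}, take 2 (1->2 ok)
  t19 'x' -> {0,3}, take 3 (2->3 ok)
  t20 'y' -> {1,2}, take 2 (3->2 ok)
  t21 'y' -> {1,2}, take 1 (2->1 ok)
  t22 'y' -> {1,2}, take 2 (1->2 ok)
  t23 'x' -> {0,3}, take 3 (2->3 ok)
  t24 'y' -> {1,2}, take 2 (3->2 ok)
  t25 'y' -> {1,2}, take 1 (2->1 ok)
  t26 'y' -> {1,2}, take 2 (1->2 ok)
  t27 'x' -> {0,3}, take 3 (2->3 ok)
  t28 'x' -> {0,3}, take 0 (3->0 ok)
  t29 'x' -> {0,3}, take 0 (0->0 ok)

0,0,0,3,2,3,0,3,1,2,3,0,0,3,2,1,2,1,2,3,2,1,2,3,2,1,2,3,0,0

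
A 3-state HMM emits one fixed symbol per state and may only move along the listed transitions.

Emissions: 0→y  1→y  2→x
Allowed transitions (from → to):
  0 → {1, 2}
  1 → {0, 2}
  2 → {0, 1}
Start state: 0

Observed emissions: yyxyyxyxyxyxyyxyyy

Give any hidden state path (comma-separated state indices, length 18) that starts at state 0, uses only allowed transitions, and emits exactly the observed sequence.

0,1,2,1,0,2,0,2,1,2,0,2,0,1,2,0,1,0

  t0 'y' -> {0,1}, take 0 (start)
  t1 'y' -> {0,1}, take 1 (0->1 ok)
  t2 'x' -> {2}, take 2 (1->2 ok)
  t3 'y' -> {0,1}, take 1 (2->1 ok)
  t4 'y' -> {0,1}, take 0 (1->0 ok)
  t5 'x' -> {2}, take 2 (0->2 ok)
  t6 'y' -> {0,1}, take 0 (2->0 ok)
  t7 'x' -> {2}, take 2 (0->2 ok)
  t8 'y' -> {0,1}, take 1 (2->1 ok)
  t9 'x' -> {2}, take 2 (1->2 ok)
  t10 'y' -> {0,1}, take 0 (2->0 ok)
  t11 'x' -> {2}, take 2 (0->2 ok)
  t12 'y' -> {0,1}, take 0 (2->0 ok)
  t13 'y' -> {0,1}, take 1 (0->1 ok)
  t14 'x' -> {2}, take 2 (1->2 ok)
  t15 'y' -> {0,1}, take 0 (2->0 ok)
  t16 'y' -> {0,1}, take 1 (0->1 ok)
  t17 'y' -> {0,1}, take 0 (1->0 ok)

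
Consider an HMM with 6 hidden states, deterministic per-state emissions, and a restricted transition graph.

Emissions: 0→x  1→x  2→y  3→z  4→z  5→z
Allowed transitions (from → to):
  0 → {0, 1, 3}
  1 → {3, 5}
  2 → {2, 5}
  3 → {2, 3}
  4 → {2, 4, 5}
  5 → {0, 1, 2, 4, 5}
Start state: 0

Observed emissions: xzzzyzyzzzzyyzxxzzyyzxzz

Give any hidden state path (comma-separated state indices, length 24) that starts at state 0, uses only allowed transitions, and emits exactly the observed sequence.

0,3,3,3,2,5,2,5,4,4,4,2,2,5,0,1,3,3,2,2,5,1,3,3

  0: obs=x cand={0,1} pick 0 [start]
  1: obs=z cand={3,4,5} pick 3 [0->3 ok]
  2: obs=z cand={3,4,5} pick 3 [3->3 ok]
  3: obs=z cand={3,4,5} pick 3 [3->3 ok]
  4: obs=y cand={2} pick 2 [3->2 ok]
  5: obs=z cand={3,4,5} pick 5 [2->5 ok]
  6: obs=y cand={2} pick 2 [5->2 ok]
  7: obs=z cand={3,4,5} pick 5 [2->5 ok]
  8: obs=z cand={3,4,5} pick 4 [5->4 ok]
  9: obs=z cand={3,4,5} pick 4 [4->4 ok]
  10: obs=z cand={3,4,5} pick 4 [4->4 ok]
  11: obs=y cand={2} pick 2 [4->2 ok]
  12: obs=y cand={2} pick 2 [2->2 ok]
  13: obs=z cand={3,4,5} pick 5 [2->5 ok]
  14: obs=x cand={0,1} pick 0 [5->0 ok]
  15: obs=x cand={0,1} pick 1 [0->1 ok]
  16: obs=z cand={3,4,5} pick 3 [1->3 ok]
  17: obs=z cand={3,4,5} pick 3 [3->3 ok]
  18: obs=y cand={2} pick 2 [3->2 ok]
  19: obs=y cand={2} pick 2 [2->2 ok]
  20: obs=z cand={3,4,5} pick 5 [2->5 ok]
  21: obs=x cand={0,1} pick 1 [5->1 ok]
  22: obs=z cand={3,4,5} pick 3 [1->3 ok]
  23: obs=z cand={3,4,5} pick 3 [3->3 ok]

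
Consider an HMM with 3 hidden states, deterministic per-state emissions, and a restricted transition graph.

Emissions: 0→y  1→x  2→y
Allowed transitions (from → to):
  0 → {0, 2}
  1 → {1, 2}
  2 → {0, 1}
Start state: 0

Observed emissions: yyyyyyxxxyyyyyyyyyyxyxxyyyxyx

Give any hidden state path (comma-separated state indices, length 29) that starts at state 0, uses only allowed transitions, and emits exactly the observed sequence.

  0: obs=y cand={0,2} pick 0 [start]
  1: obs=y cand={0,2} pick 2 [0->2 ok]
  2: obs=y cand={0,2} pick 0 [2->0 ok]
  3: obs=y cand={0,2} pick 2 [0->2 ok]
  4: obs=y cand={0,2} pick 0 [2->0 ok]
  5: obs=y cand={0,2} pick 2 [0->2 ok]
  6: obs=x cand={1} pick 1 [2->1 ok]
  7: obs=x cand={1} pick 1 [1->1 ok]
  8: obs=x cand={1} pick 1 [1->1 ok]
  9: obs=y cand={0,2} pick 2 [1->2 ok]
  10: obs=y cand={0,2} pick 0 [2->0 ok]
  11: obs=y cand={0,2} pick 2 [0->2 ok]
  12: obs=y cand={0,2} pick 0 [2->0 ok]
  13: obs=y cand={0,2} pick 0 [0->0 ok]
  14: obs=y cand={0,2} pick 2 [0->2 ok]
  15: obs=y cand={0,2} pick 0 [2->0 ok]
  16: obs=y cand={0,2} pick 0 [0->0 ok]
  17: obs=y cand={0,2} pick 0 [0->0 ok]
  18: obs=y cand={0,2} pick 2 [0->2 ok]
  19: obs=x cand={1} pick 1 [2->1 ok]
  20: obs=y cand={0,2} pick 2 [1->2 ok]
  21: obs=x cand={1} pick 1 [2->1 ok]
  22: obs=x cand={1} pick 1 [1->1 ok]
  23: obs=y cand={0,2} pick 2 [1->2 ok]
  24: obs=y cand={0,2} pick 0 [2->0 ok]
  25: obs=y cand={0,2} pick 2 [0->2 ok]
  26: obs=x cand={1} pick 1 [2->1 ok]
  27: obs=y cand={0,2} pick 2 [1->2 ok]
  28: obs=x cand={1} pick 1 [2->1 ok]

0,2,0,2,0,2,1,1,1,2,0,2,0,0,2,0,0,0,2,1,2,1,1,2,0,2,1,2,1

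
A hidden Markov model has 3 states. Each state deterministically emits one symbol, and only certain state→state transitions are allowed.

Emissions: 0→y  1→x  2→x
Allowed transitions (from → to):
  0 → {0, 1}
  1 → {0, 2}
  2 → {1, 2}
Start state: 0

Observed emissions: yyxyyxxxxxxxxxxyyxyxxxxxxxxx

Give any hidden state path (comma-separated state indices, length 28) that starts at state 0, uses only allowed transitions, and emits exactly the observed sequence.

  0: obs=y cand={0} pick 0 [start]
  1: obs=y cand={0} pick 0 [0->0 ok]
  2: obs=x cand={1,2} pick 1 [0->1 ok]
  3: obs=y cand={0} pick 0 [1->0 ok]
  4: obs=y cand={0} pick 0 [0->0 ok]
  5: obs=x cand={1,2} pick 1 [0->1 ok]
  6: obs=x cand={1,2} pick 2 [1->2 ok]
  7: obs=x cand={1,2} pick 1 [2->1 ok]
  8: obs=x cand={1,2} pick 2 [1->2 ok]
  9: obs=x cand={1,2} pick 2 [2->2 ok]
  10: obs=x cand={1,2} pick 1 [2->1 ok]
  11: obs=x cand={1,2} pick 2 [1->2 ok]
  12: obs=x cand={1,2} pick 1 [2->1 ok]
  13: obs=x cand={1,2} pick 2 [1->2 ok]
  14: obs=x cand={1,2} pick 1 [2->1 ok]
  15: obs=y cand={0} pick 0 [1->0 ok]
  16: obs=y cand={0} pick 0 [0->0 ok]
  17: obs=x cand={1,2} pick 1 [0->1 ok]
  18: obs=y cand={0} pick 0 [1->0 ok]
  19: obs=x cand={1,2} pick 1 [0->1 ok]
  20: obs=x cand={1,2} pick 2 [1->2 ok]
  21: obs=x cand={1,2} pick 1 [2->1 ok]
  22: obs=x cand={1,2} pick 2 [1->2 ok]
  23: obs=x cand={1,2} pick 2 [2->2 ok]
  24: obs=x cand={1,2} pick 1 [2->1 ok]
  25: obs=x cand={1,2} pick 2 [1->2 ok]
  26: obs=x cand={1,2} pick 2 [2->2 ok]
  27: obs=x cand={1,2} pick 2 [2->2 ok]

0,0,1,0,0,1,2,1,2,2,1,2,1,2,1,0,0,1,0,1,2,1,2,2,1,2,2,2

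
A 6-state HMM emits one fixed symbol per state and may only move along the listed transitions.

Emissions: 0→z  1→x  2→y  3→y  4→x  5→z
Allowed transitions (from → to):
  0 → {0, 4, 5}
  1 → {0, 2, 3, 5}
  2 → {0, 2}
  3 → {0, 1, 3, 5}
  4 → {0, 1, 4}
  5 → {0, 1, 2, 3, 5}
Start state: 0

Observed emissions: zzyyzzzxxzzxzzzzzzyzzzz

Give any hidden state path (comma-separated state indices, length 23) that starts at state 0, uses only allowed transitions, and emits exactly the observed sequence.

  t0 'z' -> {0,5}, take 0 (start)
  t1 'z' -> {0,5}, take 5 (0->5 ok)
  t2 'y' -> {2,3}, take 2 (5->2 ok)
  t3 'y' -> {2,3}, take 2 (2->2 ok)
  t4 'z' -> {0,5}, take 0 (2->0 ok)
  t5 'z' -> {0,5}, take 5 (0->5 ok)
  t6 'z' -> {0,5}, take 0 (5->0 ok)
  t7 'x' -> {1,4}, take 4 (0->4 ok)
  t8 'x' -> {1,4}, take 4 (4->4 ok)
  t9 'z' -> {0,5}, take 0 (4->0 ok)
  t10 'z' -> {0,5}, take 0 (0->0 ok)
  t11 'x' -> {1,4}, take 4 (0->4 ok)
  t12 'z' -> {0,5}, take 0 (4->0 ok)
  t13 'z' -> {0,5}, take 0 (0->0 ok)
  t14 'z' -> {0,5}, take 0 (0->0 ok)
  t15 'z' -> {0,5}, take 5 (0->5 ok)
  t16 'z' -> {0,5}, take 5 (5->5 ok)
  t17 'z' -> {0,5}, take 5 (5->5 ok)
  t18 'y' -> {2,3}, take 3 (5->3 ok)
  t19 'z' -> {0,5}, take 5 (3->5 ok)
  t20 'z' -> {0,5}, take 5 (5->5 ok)
  t21 'z' -> {0,5}, take 0 (5->0 ok)
  t22 'z' -> {0,5}, take 5 (0->5 ok)

0,5,2,2,0,5,0,4,4,0,0,4,0,0,0,5,5,5,3,5,5,0,5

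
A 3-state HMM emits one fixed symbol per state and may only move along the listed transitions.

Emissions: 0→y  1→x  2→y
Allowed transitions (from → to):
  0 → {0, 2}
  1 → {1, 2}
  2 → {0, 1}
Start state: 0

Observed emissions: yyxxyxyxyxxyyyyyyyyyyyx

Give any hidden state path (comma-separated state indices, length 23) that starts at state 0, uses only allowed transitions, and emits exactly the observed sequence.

0,2,1,1,2,1,2,1,2,1,1,2,0,2,0,0,2,0,0,2,0,2,1

  pos 0: y in {0,2}, choose 0; start
  pos 1: y in {0,2}, choose 2; 0->2 ok
  pos 2: x in {1}, choose 1; 2->1 ok
  pos 3: x in {1}, choose 1; 1->1 ok
  pos 4: y in {0,2}, choose 2; 1->2 ok
  pos 5: x in {1}, choose 1; 2->1 ok
  pos 6: y in {0,2}, choose 2; 1->2 ok
  pos 7: x in {1}, choose 1; 2->1 ok
  pos 8: y in {0,2}, choose 2; 1->2 ok
  pos 9: x in {1}, choose 1; 2->1 ok
  pos 10: x in {1}, choose 1; 1->1 ok
  pos 11: y in {0,2}, choose 2; 1->2 ok
  pos 12: y in {0,2}, choose 0; 2->0 ok
  pos 13: y in {0,2}, choose 2; 0->2 ok
  pos 14: y in {0,2}, choose 0; 2->0 ok
  pos 15: y in {0,2}, choose 0; 0->0 ok
  pos 16: y in {0,2}, choose 2; 0->2 ok
  pos 17: y in {0,2}, choose 0; 2->0 ok
  pos 18: y in {0,2}, choose 0; 0->0 ok
  pos 19: y in {0,2}, choose 2; 0->2 ok
  pos 20: y in {0,2}, choose 0; 2->0 ok
  pos 21: y in {0,2}, choose 2; 0->2 ok
  pos 22: x in {1}, choose 1; 2->1 ok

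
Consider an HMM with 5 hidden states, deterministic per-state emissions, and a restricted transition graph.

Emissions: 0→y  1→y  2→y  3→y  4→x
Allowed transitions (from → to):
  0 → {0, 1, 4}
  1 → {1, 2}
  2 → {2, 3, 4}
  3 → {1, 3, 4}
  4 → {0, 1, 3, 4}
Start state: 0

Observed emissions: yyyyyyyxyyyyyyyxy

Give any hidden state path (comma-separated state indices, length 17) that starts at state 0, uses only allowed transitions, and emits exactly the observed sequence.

0,1,1,1,2,2,2,4,1,2,2,3,1,2,2,4,0

  0: obs=y cand={0,1,2,3} pick 0 [start]
  1: obs=y cand={0,1,2,3} pick 1 [0->1 ok]
  2: obs=y cand={0,1,2,3} pick 1 [1->1 ok]
  3: obs=y cand={0,1,2,3} pick 1 [1->1 ok]
  4: obs=y cand={0,1,2,3} pick 2 [1->2 ok]
  5: obs=y cand={0,1,2,3} pick 2 [2->2 ok]
  6: obs=y cand={0,1,2,3} pick 2 [2->2 ok]
  7: obs=x cand={4} pick 4 [2->4 ok]
  8: obs=y cand={0,1,2,3} pick 1 [4->1 ok]
  9: obs=y cand={0,1,2,3} pick 2 [1->2 ok]
  10: obs=y cand={0,1,2,3} pick 2 [2->2 ok]
  11: obs=y cand={0,1,2,3} pick 3 [2->3 ok]
  12: obs=y cand={0,1,2,3} pick 1 [3->1 ok]
  13: obs=y cand={0,1,2,3} pick 2 [1->2 ok]
  14: obs=y cand={0,1,2,3} pick 2 [2->2 ok]
  15: obs=x cand={4} pick 4 [2->4 ok]
  16: obs=y cand={0,1,2,3} pick 0 [4->0 ok]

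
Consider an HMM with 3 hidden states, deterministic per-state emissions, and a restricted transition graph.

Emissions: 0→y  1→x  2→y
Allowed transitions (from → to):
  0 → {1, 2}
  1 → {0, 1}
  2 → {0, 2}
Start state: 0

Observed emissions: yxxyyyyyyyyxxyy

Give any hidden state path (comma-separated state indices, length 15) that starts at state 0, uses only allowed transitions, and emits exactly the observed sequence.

0,1,1,0,2,2,0,2,2,2,0,1,1,0,2

  0: obs=y cand={0,2} pick 0 [start]
  1: obs=x cand={1} pick 1 [0->1 ok]
  2: obs=x cand={1} pick 1 [1->1 ok]
  3: obs=y cand={0,2} pick 0 [1->0 ok]
  4: obs=y cand={0,2} pick 2 [0->2 ok]
  5: obs=y cand={0,2} pick 2 [2->2 ok]
  6: obs=y cand={0,2} pick 0 [2->0 ok]
  7: obs=y cand={0,2} pick 2 [0->2 ok]
  8: obs=y cand={0,2} pick 2 [2->2 ok]
  9: obs=y cand={0,2} pick 2 [2->2 ok]
  10: obs=y cand={0,2} pick 0 [2->0 ok]
  11: obs=x cand={1} pick 1 [0->1 ok]
  12: obs=x cand={1} pick 1 [1->1 ok]
  13: obs=y cand={0,2} pick 0 [1->0 ok]
  14: obs=y cand={0,2} pick 2 [0->2 ok]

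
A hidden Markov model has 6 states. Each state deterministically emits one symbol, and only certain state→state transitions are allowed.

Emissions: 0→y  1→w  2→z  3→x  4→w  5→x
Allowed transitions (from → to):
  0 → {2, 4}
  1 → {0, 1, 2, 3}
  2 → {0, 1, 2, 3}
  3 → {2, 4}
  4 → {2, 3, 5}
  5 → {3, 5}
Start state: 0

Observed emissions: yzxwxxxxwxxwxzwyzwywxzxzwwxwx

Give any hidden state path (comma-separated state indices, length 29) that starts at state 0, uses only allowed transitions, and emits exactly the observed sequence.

0,2,3,4,5,5,5,3,4,5,3,4,3,2,1,0,2,1,0,4,3,2,3,2,1,1,3,4,3

  [0] y  {0}  => 0  start
  [1] z  {2}  => 2  0->2 ok
  [2] x  {3,5}  => 3  2->3 ok
  [3] w  {1,4}  => 4  3->4 ok
  [4] x  {3,5}  => 5  4->5 ok
  [5] x  {3,5}  => 5  5->5 ok
  [6] x  {3,5}  => 5  5->5 ok
  [7] x  {3,5}  => 3  5->3 ok
  [8] w  {1,4}  => 4  3->4 ok
  [9] x  {3,5}  => 5  4->5 ok
  [10] x  {3,5}  => 3  5->3 ok
  [11] w  {1,4}  => 4  3->4 ok
  [12] x  {3,5}  => 3  4->3 ok
  [13] z  {2}  => 2  3->2 ok
  [14] w  {1,4}  => 1  2->1 ok
  [15] y  {0}  => 0  1->0 ok
  [16] z  {2}  => 2  0->2 ok
  [17] w  {1,4}  => 1  2->1 ok
  [18] y  {0}  => 0  1->0 ok
  [19] w  {1,4}  => 4  0->4 ok
  [20] x  {3,5}  => 3  4->3 ok
  [21] z  {2}  => 2  3->2 ok
  [22] x  {3,5}  => 3  2->3 ok
  [23] z  {2}  => 2  3->2 ok
  [24] w  {1,4}  => 1  2->1 ok
  [25] w  {1,4}  => 1  1->1 ok
  [26] x  {3,5}  => 3  1->3 ok
  [27] w  {1,4}  => 4  3->4 ok
  [28] x  {3,5}  => 3  4->3 ok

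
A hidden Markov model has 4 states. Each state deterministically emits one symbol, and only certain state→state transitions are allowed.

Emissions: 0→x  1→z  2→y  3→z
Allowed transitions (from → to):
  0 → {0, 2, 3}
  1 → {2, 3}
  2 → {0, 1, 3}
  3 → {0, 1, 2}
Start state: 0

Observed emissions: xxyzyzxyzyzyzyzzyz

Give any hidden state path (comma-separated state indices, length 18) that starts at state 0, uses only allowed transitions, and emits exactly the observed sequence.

0,0,2,1,2,3,0,2,1,2,3,2,1,2,3,1,2,3

  [0] x  {0}  => 0  start
  [1] x  {0}  => 0  0->0 ok
  [2] y  {2}  => 2  0->2 ok
  [3] z  {1,3}  => 1  2->1 ok
  [4] y  {2}  => 2  1->2 ok
  [5] z  {1,3}  => 3  2->3 ok
  [6] x  {0}  => 0  3->0 ok
  [7] y  {2}  => 2  0->2 ok
  [8] z  {1,3}  => 1  2->1 ok
  [9] y  {2}  => 2  1->2 ok
  [10] z  {1,3}  => 3  2->3 ok
  [11] y  {2}  => 2  3->2 ok
  [12] z  {1,3}  => 1  2->1 ok
  [13] y  {2}  => 2  1->2 ok
  [14] z  {1,3}  => 3  2->3 ok
  [15] z  {1,3}  => 1  3->1 ok
  [16] y  {2}  => 2  1->2 ok
  [17] z  {1,3}  => 3  2->3 ok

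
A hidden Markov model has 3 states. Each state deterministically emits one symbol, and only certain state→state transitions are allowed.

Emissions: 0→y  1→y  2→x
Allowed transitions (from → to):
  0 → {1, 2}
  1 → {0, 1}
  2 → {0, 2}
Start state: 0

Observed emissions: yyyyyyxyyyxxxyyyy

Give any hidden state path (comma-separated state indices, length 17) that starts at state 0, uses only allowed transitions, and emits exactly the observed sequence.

0,1,0,1,1,0,2,0,1,0,2,2,2,0,1,1,1

  [0] y  {0,1}  => 0  start
  [1] y  {0,1}  => 1  0->1 ok
  [2] y  {0,1}  => 0  1->0 ok
  [3] y  {0,1}  => 1  0->1 ok
  [4] y  {0,1}  => 1  1->1 ok
  [5] y  {0,1}  => 0  1->0 ok
  [6] x  {2}  => 2  0->2 ok
  [7] y  {0,1}  => 0  2->0 ok
  [8] y  {0,1}  => 1  0->1 ok
  [9] y  {0,1}  => 0  1->0 ok
  [10] x  {2}  => 2  0->2 ok
  [11] x  {2}  => 2  2->2 ok
  [12] x  {2}  => 2  2->2 ok
  [13] y  {0,1}  => 0  2->0 ok
  [14] y  {0,1}  => 1  0->1 ok
  [15] y  {0,1}  => 1  1->1 ok
  [16] y  {0,1}  => 1  1->1 ok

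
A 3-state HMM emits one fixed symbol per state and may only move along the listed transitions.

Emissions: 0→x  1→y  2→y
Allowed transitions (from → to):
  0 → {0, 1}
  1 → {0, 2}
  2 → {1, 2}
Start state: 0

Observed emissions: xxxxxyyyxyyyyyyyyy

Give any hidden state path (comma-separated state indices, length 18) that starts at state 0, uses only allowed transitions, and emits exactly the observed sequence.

0,0,0,0,0,1,2,1,0,1,2,1,2,1,2,2,2,2

  t0 'x' -> {0}, take 0 (start)
  t1 'x' -> {0}, take 0 (0->0 ok)
  t2 'x' -> {0}, take 0 (0->0 ok)
  t3 'x' -> {0}, take 0 (0->0 ok)
  t4 'x' -> {0}, take 0 (0->0 ok)
  t5 'y' -> {1,2}, take 1 (0->1 ok)
  t6 'y' -> {1,2}, take 2 (1->2 ok)
  t7 'y' -> {1,2}, take 1 (2->1 ok)
  t8 'x' -> {0}, take 0 (1->0 ok)
  t9 'y' -> {1,2}, take 1 (0->1 ok)
  t10 'y' -> {1,2}, take 2 (1->2 ok)
  t11 'y' -> {1,2}, take 1 (2->1 ok)
  t12 'y' -> {1,2}, take 2 (1->2 ok)
  t13 'y' -> {1,2}, take 1 (2->1 ok)
  t14 'y' -> {1,2}, take 2 (1->2 ok)
  t15 'y' -> {1,2}, take 2 (2->2 ok)
  t16 'y' -> {1,2}, take 2 (2->2 ok)
  t17 'y' -> {1,2}, take 2 (2->2 ok)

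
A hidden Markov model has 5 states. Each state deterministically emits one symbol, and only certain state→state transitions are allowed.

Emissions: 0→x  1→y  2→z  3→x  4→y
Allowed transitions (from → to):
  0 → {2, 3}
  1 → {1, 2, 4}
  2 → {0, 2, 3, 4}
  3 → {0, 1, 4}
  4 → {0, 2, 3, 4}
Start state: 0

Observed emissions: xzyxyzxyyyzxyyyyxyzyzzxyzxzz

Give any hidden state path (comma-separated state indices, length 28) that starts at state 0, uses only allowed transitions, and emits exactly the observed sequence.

0,2,4,3,4,2,3,1,4,4,2,3,1,1,4,4,3,4,2,4,2,2,3,4,2,0,2,2

  [0] x  {0,3}  => 0  start
  [1] z  {2}  => 2  0->2 ok
  [2] y  {1,4}  => 4  2->4 ok
  [3] x  {0,3}  => 3  4->3 ok
  [4] y  {1,4}  => 4  3->4 ok
  [5] z  {2}  => 2  4->2 ok
  [6] x  {0,3}  => 3  2->3 ok
  [7] y  {1,4}  => 1  3->1 ok
  [8] y  {1,4}  => 4  1->4 ok
  [9] y  {1,4}  => 4  4->4 ok
  [10] z  {2}  => 2  4->2 ok
  [11] x  {0,3}  => 3  2->3 ok
  [12] y  {1,4}  => 1  3->1 ok
  [13] y  {1,4}  => 1  1->1 ok
  [14] y  {1,4}  => 4  1->4 ok
  [15] y  {1,4}  => 4  4->4 ok
  [16] x  {0,3}  => 3  4->3 ok
  [17] y  {1,4}  => 4  3->4 ok
  [18] z  {2}  => 2  4->2 ok
  [19] y  {1,4}  => 4  2->4 ok
  [20] z  {2}  => 2  4->2 ok
  [21] z  {2}  => 2  2->2 ok
  [22] x  {0,3}  => 3  2->3 ok
  [23] y  {1,4}  => 4  3->4 ok
  [24] z  {2}  => 2  4->2 ok
  [25] x  {0,3}  => 0  2->0 ok
  [26] z  {2}  => 2  0->2 ok
  [27] z  {2}  => 2  2->2 ok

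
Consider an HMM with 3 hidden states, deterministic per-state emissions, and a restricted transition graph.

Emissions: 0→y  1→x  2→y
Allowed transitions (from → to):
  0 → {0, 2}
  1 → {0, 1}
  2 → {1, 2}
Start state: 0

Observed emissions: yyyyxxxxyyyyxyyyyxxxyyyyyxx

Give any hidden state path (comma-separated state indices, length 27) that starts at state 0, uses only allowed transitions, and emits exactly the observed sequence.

0,0,2,2,1,1,1,1,0,0,0,2,1,0,2,2,2,1,1,1,0,0,0,2,2,1,1

  0: obs=y cand={0,2} pick 0 [start]
  1: obs=y cand={0,2} pick 0 [0->0 ok]
  2: obs=y cand={0,2} pick 2 [0->2 ok]
  3: obs=y cand={0,2} pick 2 [2->2 ok]
  4: obs=x cand={1} pick 1 [2->1 ok]
  5: obs=x cand={1} pick 1 [1->1 ok]
  6: obs=x cand={1} pick 1 [1->1 ok]
  7: obs=x cand={1} pick 1 [1->1 ok]
  8: obs=y cand={0,2} pick 0 [1->0 ok]
  9: obs=y cand={0,2} pick 0 [0->0 ok]
  10: obs=y cand={0,2} pick 0 [0->0 ok]
  11: obs=y cand={0,2} pick 2 [0->2 ok]
  12: obs=x cand={1} pick 1 [2->1 ok]
  13: obs=y cand={0,2} pick 0 [1->0 ok]
  14: obs=y cand={0,2} pick 2 [0->2 ok]
  15: obs=y cand={0,2} pick 2 [2->2 ok]
  16: obs=y cand={0,2} pick 2 [2->2 ok]
  17: obs=x cand={1} pick 1 [2->1 ok]
  18: obs=x cand={1} pick 1 [1->1 ok]
  19: obs=x cand={1} pick 1 [1->1 ok]
  20: obs=y cand={0,2} pick 0 [1->0 ok]
  21: obs=y cand={0,2} pick 0 [0->0 ok]
  22: obs=y cand={0,2} pick 0 [0->0 ok]
  23: obs=y cand={0,2} pick 2 [0->2 ok]
  24: obs=y cand={0,2} pick 2 [2->2 ok]
  25: obs=x cand={1} pick 1 [2->1 ok]
  26: obs=x cand={1} pick 1 [1->1 ok]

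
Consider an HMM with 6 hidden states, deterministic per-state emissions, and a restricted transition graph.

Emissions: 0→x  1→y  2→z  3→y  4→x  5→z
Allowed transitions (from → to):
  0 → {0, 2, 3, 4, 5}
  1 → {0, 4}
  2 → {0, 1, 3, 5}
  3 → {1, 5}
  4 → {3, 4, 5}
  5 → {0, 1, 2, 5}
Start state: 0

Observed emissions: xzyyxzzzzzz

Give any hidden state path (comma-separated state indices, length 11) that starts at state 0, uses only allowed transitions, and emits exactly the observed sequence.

0,2,3,1,0,5,2,5,2,5,5

  [0] x  {0,4}  => 0  start
  [1] z  {2,5}  => 2  0->2 ok
  [2] y  {1,3}  => 3  2->3 ok
  [3] y  {1,3}  => 1  3->1 ok
  [4] x  {0,4}  => 0  1->0 ok
  [5] z  {2,5}  => 5  0->5 ok
  [6] z  {2,5}  => 2  5->2 ok
  [7] z  {2,5}  => 5  2->5 ok
  [8] z  {2,5}  => 2  5->2 ok
  [9] z  {2,5}  => 5  2->5 ok
  [10] z  {2,5}  => 5  5->5 ok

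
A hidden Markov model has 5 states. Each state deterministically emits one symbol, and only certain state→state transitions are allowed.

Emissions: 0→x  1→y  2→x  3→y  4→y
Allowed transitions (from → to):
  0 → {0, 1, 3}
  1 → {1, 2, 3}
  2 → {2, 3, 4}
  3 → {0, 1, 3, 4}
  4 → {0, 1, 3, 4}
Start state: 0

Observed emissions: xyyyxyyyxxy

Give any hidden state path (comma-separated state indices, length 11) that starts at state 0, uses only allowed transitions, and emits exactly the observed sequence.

0,1,1,1,2,3,4,3,0,0,3

  0: obs=x cand={0,2} pick 0 [start]
  1: obs=y cand={1,3,4} pick 1 [0->1 ok]
  2: obs=y cand={1,3,4} pick 1 [1->1 ok]
  3: obs=y cand={1,3,4} pick 1 [1->1 ok]
  4: obs=x cand={0,2} pick 2 [1->2 ok]
  5: obs=y cand={1,3,4} pick 3 [2->3 ok]
  6: obs=y cand={1,3,4} pick 4 [3->4 ok]
  7: obs=y cand={1,3,4} pick 3 [4->3 ok]
  8: obs=x cand={0,2} pick 0 [3->0 ok]
  9: obs=x cand={0,2} pick 0 [0->0 ok]
  10: obs=y cand={1,3,4} pick 3 [0->3 ok]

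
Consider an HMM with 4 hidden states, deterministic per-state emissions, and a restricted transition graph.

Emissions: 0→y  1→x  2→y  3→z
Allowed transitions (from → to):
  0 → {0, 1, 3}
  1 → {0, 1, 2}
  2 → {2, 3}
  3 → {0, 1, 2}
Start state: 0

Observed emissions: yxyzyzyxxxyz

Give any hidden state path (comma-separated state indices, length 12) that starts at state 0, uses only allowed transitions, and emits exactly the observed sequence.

0,1,2,3,2,3,0,1,1,1,0,3

  0: obs=y cand={0,2} pick 0 [start]
  1: obs=x cand={1} pick 1 [0->1 ok]
  2: obs=y cand={0,2} pick 2 [1->2 ok]
  3: obs=z cand={3} pick 3 [2->3 ok]
  4: obs=y cand={0,2} pick 2 [3->2 ok]
  5: obs=z cand={3} pick 3 [2->3 ok]
  6: obs=y cand={0,2} pick 0 [3->0 ok]
  7: obs=x cand={1} pick 1 [0->1 ok]
  8: obs=x cand={1} pick 1 [1->1 ok]
  9: obs=x cand={1} pick 1 [1->1 ok]
  10: obs=y cand={0,2} pick 0 [1->0 ok]
  11: obs=z cand={3} pick 3 [0->3 ok]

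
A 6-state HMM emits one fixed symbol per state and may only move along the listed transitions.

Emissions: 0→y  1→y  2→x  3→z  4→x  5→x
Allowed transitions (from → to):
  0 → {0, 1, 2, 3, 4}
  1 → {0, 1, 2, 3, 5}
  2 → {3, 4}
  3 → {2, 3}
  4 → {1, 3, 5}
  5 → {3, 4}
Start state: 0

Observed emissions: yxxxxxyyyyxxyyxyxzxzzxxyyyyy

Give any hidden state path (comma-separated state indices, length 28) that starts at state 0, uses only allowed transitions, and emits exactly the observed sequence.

0,4,5,4,5,4,1,1,1,1,5,4,1,0,4,1,5,3,2,3,3,2,4,1,1,1,0,0

  t0 'y' -> {0,1}, take 0 (start)
  t1 'x' -> {2,4,5}, take 4 (0->4 ok)
  t2 'x' -> {2,4,5}, take 5 (4->5 ok)
  t3 'x' -> {2,4,5}, take 4 (5->4 ok)
  t4 'x' -> {2,4,5}, take 5 (4->5 ok)
  t5 'x' -> {2,4,5}, take 4 (5->4 ok)
  t6 'y' -> {0,1}, take 1 (4->1 ok)
  t7 'y' -> {0,1}, take 1 (1->1 ok)
  t8 'y' -> {0,1}, take 1 (1->1 ok)
  t9 'y' -> {0,1}, take 1 (1->1 ok)
  t10 'x' -> {2,4,5}, take 5 (1->5 ok)
  t11 'x' -> {2,4,5}, take 4 (5->4 ok)
  t12 'y' -> {0,1}, take 1 (4->1 ok)
  t13 'y' -> {0,1}, take 0 (1->0 ok)
  t14 'x' -> {2,4,5}, take 4 (0->4 ok)
  t15 'y' -> {0,1}, take 1 (4->1 ok)
  t16 'x' -> {2,4,5}, take 5 (1->5 ok)
  t17 'z' -> {3}, take 3 (5->3 ok)
  t18 'x' -> {2,4,5}, take 2 (3->2 ok)
  t19 'z' -> {3}, take 3 (2->3 ok)
  t20 'z' -> {3}, take 3 (3->3 ok)
  t21 'x' -> {2,4,5}, take 2 (3->2 ok)
  t22 'x' -> {2,4,5}, take 4 (2->4 ok)
  t23 'y' -> {0,1}, take 1 (4->1 ok)
  t24 'y' -> {0,1}, take 1 (1->1 ok)
  t25 'y' -> {0,1}, take 1 (1->1 ok)
  t26 'y' -> {0,1}, take 0 (1->0 ok)
  t27 'y' -> {0,1}, take 0 (0->0 ok)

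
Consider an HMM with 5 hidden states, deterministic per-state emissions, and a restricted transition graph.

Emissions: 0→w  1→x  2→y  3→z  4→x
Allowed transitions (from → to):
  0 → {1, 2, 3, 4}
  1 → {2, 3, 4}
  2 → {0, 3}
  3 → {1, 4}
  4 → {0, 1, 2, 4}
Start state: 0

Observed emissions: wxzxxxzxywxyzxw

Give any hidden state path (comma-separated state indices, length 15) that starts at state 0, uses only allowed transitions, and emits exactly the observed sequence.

  t0 'w' -> {0}, take 0 (start)
  t1 'x' -> {1,4}, take 1 (0->1 ok)
  t2 'z' -> {3}, take 3 (1->3 ok)
  t3 'x' -> {1,4}, take 4 (3->4 ok)
  t4 'x' -> {1,4}, take 4 (4->4 ok)
  t5 'x' -> {1,4}, take 1 (4->1 ok)
  t6 'z' -> {3}, take 3 (1->3 ok)
  t7 'x' -> {1,4}, take 1 (3->1 ok)
  t8 'y' -> {2}, take 2 (1->2 ok)
  t9 'w' -> {0}, take 0 (2->0 ok)
  t10 'x' -> {1,4}, take 1 (0->1 ok)
  t11 'y' -> {2}, take 2 (1->2 ok)
  t12 'z' -> {3}, take 3 (2->3 ok)
  t13 'x' -> {1,4}, take 4 (3->4 ok)
  t14 'w' -> {0}, take 0 (4->0 ok)

0,1,3,4,4,1,3,1,2,0,1,2,3,4,0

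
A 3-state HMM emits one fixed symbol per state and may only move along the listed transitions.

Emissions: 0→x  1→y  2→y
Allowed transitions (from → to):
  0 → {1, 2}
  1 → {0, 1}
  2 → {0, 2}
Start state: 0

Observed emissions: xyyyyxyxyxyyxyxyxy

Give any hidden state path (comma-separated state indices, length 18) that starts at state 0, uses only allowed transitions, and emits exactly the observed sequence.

  pos 0: x in {0}, choose 0; start
  pos 1: y in {1,2}, choose 1; 0->1 ok
  pos 2: y in {1,2}, choose 1; 1->1 ok
  pos 3: y in {1,2}, choose 1; 1->1 ok
  pos 4: y in {1,2}, choose 1; 1->1 ok
  pos 5: x in {0}, choose 0; 1->0 ok
  pos 6: y in {1,2}, choose 1; 0->1 ok
  pos 7: x in {0}, choose 0; 1->0 ok
  pos 8: y in {1,2}, choose 2; 0->2 ok
  pos 9: x in {0}, choose 0; 2->0 ok
  pos 10: y in {1,2}, choose 1; 0->1 ok
  pos 11: y in {1,2}, choose 1; 1->1 ok
  pos 12: x in {0}, choose 0; 1->0 ok
  pos 13: y in {1,2}, choose 2; 0->2 ok
  pos 14: x in {0}, choose 0; 2->0 ok
  pos 15: y in {1,2}, choose 1; 0->1 ok
  pos 16: x in {0}, choose 0; 1->0 ok
  pos 17: y in {1,2}, choose 2; 0->2 ok

0,1,1,1,1,0,1,0,2,0,1,1,0,2,0,1,0,2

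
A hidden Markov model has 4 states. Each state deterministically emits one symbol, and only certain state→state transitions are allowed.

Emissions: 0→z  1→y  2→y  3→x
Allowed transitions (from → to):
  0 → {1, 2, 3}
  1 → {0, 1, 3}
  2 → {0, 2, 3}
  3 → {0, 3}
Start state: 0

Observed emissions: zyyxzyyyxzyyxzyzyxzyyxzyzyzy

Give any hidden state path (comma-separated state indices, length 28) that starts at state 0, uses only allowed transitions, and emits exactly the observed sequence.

0,2,2,3,0,1,1,1,3,0,2,2,3,0,1,0,2,3,0,1,1,3,0,2,0,2,0,2

  t0 'z' -> {0}, take 0 (start)
  t1 'y' -> {1,2}, take 2 (0->2 ok)
  t2 'y' -> {1,2}, take 2 (2->2 ok)
  t3 'x' -> {3}, take 3 (2->3 ok)
  t4 'z' -> {0}, take 0 (3->0 ok)
  t5 'y' -> {1,2}, take 1 (0->1 ok)
  t6 'y' -> {1,2}, take 1 (1->1 ok)
  t7 'y' -> {1,2}, take 1 (1->1 ok)
  t8 'x' -> {3}, take 3 (1->3 ok)
  t9 'z' -> {0}, take 0 (3->0 ok)
  t10 'y' -> {1,2}, take 2 (0->2 ok)
  t11 'y' -> {1,2}, take 2 (2->2 ok)
  t12 'x' -> {3}, take 3 (2->3 ok)
  t13 'z' -> {0}, take 0 (3->0 ok)
  t14 'y' -> {1,2}, take 1 (0->1 ok)
  t15 'z' -> {0}, take 0 (1->0 ok)
  t16 'y' -> {1,2}, take 2 (0->2 ok)
  t17 'x' -> {3}, take 3 (2->3 ok)
  t18 'z' -> {0}, take 0 (3->0 ok)
  t19 'y' -> {1,2}, take 1 (0->1 ok)
  t20 'y' -> {1,2}, take 1 (1->1 ok)
  t21 'x' -> {3}, take 3 (1->3 ok)
  t22 'z' -> {0}, take 0 (3->0 ok)
  t23 'y' -> {1,2}, take 2 (0->2 ok)
  t24 'z' -> {0}, take 0 (2->0 ok)
  t25 'y' -> {1,2}, take 2 (0->2 ok)
  t26 'z' -> {0}, take 0 (2->0 ok)
  t27 'y' -> {1,2}, take 2 (0->2 ok)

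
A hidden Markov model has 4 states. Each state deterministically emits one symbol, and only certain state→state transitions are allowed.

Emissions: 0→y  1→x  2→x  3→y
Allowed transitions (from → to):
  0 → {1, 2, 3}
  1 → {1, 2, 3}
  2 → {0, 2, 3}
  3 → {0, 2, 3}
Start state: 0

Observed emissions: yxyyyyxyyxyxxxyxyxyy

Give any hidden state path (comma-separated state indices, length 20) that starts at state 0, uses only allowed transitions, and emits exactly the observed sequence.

  pos 0: y in {0,3}, choose 0; start
  pos 1: x in {1,2}, choose 2; 0->2 ok
  pos 2: y in {0,3}, choose 0; 2->0 ok
  pos 3: y in {0,3}, choose 3; 0->3 ok
  pos 4: y in {0,3}, choose 0; 3->0 ok
  pos 5: y in {0,3}, choose 3; 0->3 ok
  pos 6: x in {1,2}, choose 2; 3->2 ok
  pos 7: y in {0,3}, choose 3; 2->3 ok
  pos 8: y in {0,3}, choose 0; 3->0 ok
  pos 9: x in {1,2}, choose 2; 0->2 ok
  pos 10: y in {0,3}, choose 0; 2->0 ok
  pos 11: x in {1,2}, choose 2; 0->2 ok
  pos 12: x in {1,2}, choose 2; 2->2 ok
  pos 13: x in {1,2}, choose 2; 2->2 ok
  pos 14: y in {0,3}, choose 3; 2->3 ok
  pos 15: x in {1,2}, choose 2; 3->2 ok
  pos 16: y in {0,3}, choose 3; 2->3 ok
  pos 17: x in {1,2}, choose 2; 3->2 ok
  pos 18: y in {0,3}, choose 0; 2->0 ok
  pos 19: y in {0,3}, choose 3; 0->3 ok

0,2,0,3,0,3,2,3,0,2,0,2,2,2,3,2,3,2,0,3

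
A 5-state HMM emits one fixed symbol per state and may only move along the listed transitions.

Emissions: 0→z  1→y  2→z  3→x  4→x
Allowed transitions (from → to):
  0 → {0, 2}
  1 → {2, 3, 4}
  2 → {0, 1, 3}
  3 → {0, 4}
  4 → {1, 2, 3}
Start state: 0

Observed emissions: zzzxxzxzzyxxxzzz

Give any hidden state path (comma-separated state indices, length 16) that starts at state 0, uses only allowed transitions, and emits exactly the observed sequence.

  [0] z  {0,2}  => 0  start
  [1] z  {0,2}  => 0  0->0 ok
  [2] z  {0,2}  => 2  0->2 ok
  [3] x  {3,4}  => 3  2->3 ok
  [4] x  {3,4}  => 4  3->4 ok
  [5] z  {0,2}  => 2  4->2 ok
  [6] x  {3,4}  => 3  2->3 ok
  [7] z  {0,2}  => 0  3->0 ok
  [8] z  {0,2}  => 2  0->2 ok
  [9] y  {1}  => 1  2->1 ok
  [10] x  {3,4}  => 4  1->4 ok
  [11] x  {3,4}  => 3  4->3 ok
  [12] x  {3,4}  => 4  3->4 ok
  [13] z  {0,2}  => 2  4->2 ok
  [14] z  {0,2}  => 0  2->0 ok
  [15] z  {0,2}  => 0  0->0 ok

0,0,2,3,4,2,3,0,2,1,4,3,4,2,0,0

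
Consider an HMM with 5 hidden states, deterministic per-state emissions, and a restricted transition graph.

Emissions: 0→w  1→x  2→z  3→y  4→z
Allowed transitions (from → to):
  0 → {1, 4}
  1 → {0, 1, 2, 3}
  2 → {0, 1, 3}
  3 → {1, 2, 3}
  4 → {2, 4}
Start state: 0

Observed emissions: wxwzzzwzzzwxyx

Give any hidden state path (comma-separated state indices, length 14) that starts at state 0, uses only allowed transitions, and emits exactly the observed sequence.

0,1,0,4,4,2,0,4,4,2,0,1,3,1

  t0 'w' -> {0}, take 0 (start)
  t1 'x' -> {1}, take 1 (0->1 ok)
  t2 'w' -> {0}, take 0 (1->0 ok)
  t3 'z' -> {2,4}, take 4 (0->4 ok)
  t4 'z' -> {2,4}, take 4 (4->4 ok)
  t5 'z' -> {2,4}, take 2 (4->2 ok)
  t6 'w' -> {0}, take 0 (2->0 ok)
  t7 'z' -> {2,4}, take 4 (0->4 ok)
  t8 'z' -> {2,4}, take 4 (4->4 ok)
  t9 'z' -> {2,4}, take 2 (4->2 ok)
  t10 'w' -> {0}, take 0 (2->0 ok)
  t11 'x' -> {1}, take 1 (0->1 ok)
  t12 'y' -> {3}, take 3 (1->3 ok)
  t13 'x' -> {1}, take 1 (3->1 ok)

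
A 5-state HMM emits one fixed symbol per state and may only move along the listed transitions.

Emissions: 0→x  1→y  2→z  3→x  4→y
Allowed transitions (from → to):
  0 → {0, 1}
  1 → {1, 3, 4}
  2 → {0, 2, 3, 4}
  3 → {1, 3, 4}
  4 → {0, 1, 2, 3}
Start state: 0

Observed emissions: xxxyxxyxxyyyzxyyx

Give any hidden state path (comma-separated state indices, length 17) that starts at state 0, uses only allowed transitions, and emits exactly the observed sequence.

0,0,0,1,3,3,4,0,0,1,1,4,2,3,1,4,0

  pos 0: x in {0,3}, choose 0; start
  pos 1: x in {0,3}, choose 0; 0->0 ok
  pos 2: x in {0,3}, choose 0; 0->0 ok
  pos 3: y in {1,4}, choose 1; 0->1 ok
  pos 4: x in {0,3}, choose 3; 1->3 ok
  pos 5: x in {0,3}, choose 3; 3->3 ok
  pos 6: y in {1,4}, choose 4; 3->4 ok
  pos 7: x in {0,3}, choose 0; 4->0 ok
  pos 8: x in {0,3}, choose 0; 0->0 ok
  pos 9: y in {1,4}, choose 1; 0->1 ok
  pos 10: y in {1,4}, choose 1; 1->1 ok
  pos 11: y in {1,4}, choose 4; 1->4 ok
  pos 12: z in {2}, choose 2; 4->2 ok
  pos 13: x in {0,3}, choose 3; 2->3 ok
  pos 14: y in {1,4}, choose 1; 3->1 ok
  pos 15: y in {1,4}, choose 4; 1->4 ok
  pos 16: x in {0,3}, choose 0; 4->0 ok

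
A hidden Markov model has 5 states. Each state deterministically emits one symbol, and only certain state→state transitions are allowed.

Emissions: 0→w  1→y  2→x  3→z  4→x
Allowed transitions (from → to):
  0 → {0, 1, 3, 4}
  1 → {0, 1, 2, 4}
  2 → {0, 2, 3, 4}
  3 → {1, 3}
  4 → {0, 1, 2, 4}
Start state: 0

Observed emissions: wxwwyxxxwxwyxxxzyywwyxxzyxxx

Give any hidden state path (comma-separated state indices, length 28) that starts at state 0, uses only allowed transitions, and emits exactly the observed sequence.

  t0 'w' -> {0}, take 0 (start)
  t1 'x' -> {2,4}, take 4 (0->4 ok)
  t2 'w' -> {0}, take 0 (4->0 ok)
  t3 'w' -> {0}, take 0 (0->0 ok)
  t4 'y' -> {1}, take 1 (0->1 ok)
  t5 'x' -> {2,4}, take 2 (1->2 ok)
  t6 'x' -> {2,4}, take 2 (2->2 ok)
  t7 'x' -> {2,4}, take 4 (2->4 ok)
  t8 'w' -> {0}, take 0 (4->0 ok)
  t9 'x' -> {2,4}, take 4 (0->4 ok)
  t10 'w' -> {0}, take 0 (4->0 ok)
  t11 'y' -> {1}, take 1 (0->1 ok)
  t12 'x' -> {2,4}, take 2 (1->2 ok)
  t13 'x' -> {2,4}, take 4 (2->4 ok)
  t14 'x' -> {2,4}, take 2 (4->2 ok)
  t15 'z' -> {3}, take 3 (2->3 ok)
  t16 'y' -> {1}, take 1 (3->1 ok)
  t17 'y' -> {1}, take 1 (1->1 ok)
  t18 'w' -> {0}, take 0 (1->0 ok)
  t19 'w' -> {0}, take 0 (0->0 ok)
  t20 'y' -> {1}, take 1 (0->1 ok)
  t21 'x' -> {2,4}, take 2 (1->2 ok)
  t22 'x' -> {2,4}, take 2 (2->2 ok)
  t23 'z' -> {3}, take 3 (2->3 ok)
  t24 'y' -> {1}, take 1 (3->1 ok)
  t25 'x' -> {2,4}, take 4 (1->4 ok)
  t26 'x' -> {2,4}, take 4 (4->4 ok)
  t27 'x' -> {2,4}, take 4 (4->4 ok)

0,4,0,0,1,2,2,4,0,4,0,1,2,4,2,3,1,1,0,0,1,2,2,3,1,4,4,4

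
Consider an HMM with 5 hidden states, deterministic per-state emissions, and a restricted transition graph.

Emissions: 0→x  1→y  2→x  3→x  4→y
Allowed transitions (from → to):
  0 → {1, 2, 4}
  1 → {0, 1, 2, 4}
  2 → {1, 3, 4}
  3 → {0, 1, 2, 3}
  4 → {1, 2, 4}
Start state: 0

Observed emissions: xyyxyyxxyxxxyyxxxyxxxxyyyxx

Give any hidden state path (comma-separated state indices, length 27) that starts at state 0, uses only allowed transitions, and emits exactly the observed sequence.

  t0 'x' -> {0,2,3}, take 0 (start)
  t1 'y' -> {1,4}, take 1 (0->1 ok)
  t2 'y' -> {1,4}, take 1 (1->1 ok)
  t3 'x' -> {0,2,3}, take 0 (1->0 ok)
  t4 'y' -> {1,4}, take 4 (0->4 ok)
  t5 'y' -> {1,4}, take 1 (4->1 ok)
  t6 'x' -> {0,2,3}, take 0 (1->0 ok)
  t7 'x' -> {0,2,3}, take 2 (0->2 ok)
  t8 'y' -> {1,4}, take 4 (2->4 ok)
  t9 'x' -> {0,2,3}, take 2 (4->2 ok)
  t10 'x' -> {0,2,3}, take 3 (2->3 ok)
  t11 'x' -> {0,2,3}, take 2 (3->2 ok)
  t12 'y' -> {1,4}, take 1 (2->1 ok)
  t13 'y' -> {1,4}, take 1 (1->1 ok)
  t14 'x' -> {0,2,3}, take 2 (1->2 ok)
  t15 'x' -> {0,2,3}, take 3 (2->3 ok)
  t16 'x' -> {0,2,3}, take 0 (3->0 ok)
  t17 'y' -> {1,4}, take 4 (0->4 ok)
  t18 'x' -> {0,2,3}, take 2 (4->2 ok)
  t19 'x' -> {0,2,3}, take 3 (2->3 ok)
  t20 'x' -> {0,2,3}, take 3 (3->3 ok)
  t21 'x' -> {0,2,3}, take 0 (3->0 ok)
  t22 'y' -> {1,4}, take 1 (0->1 ok)
  t23 'y' -> {1,4}, take 1 (1->1 ok)
  t24 'y' -> {1,4}, take 1 (1->1 ok)
  t25 'x' -> {0,2,3}, take 0 (1->0 ok)
  t26 'x' -> {0,2,3}, take 2 (0->2 ok)

0,1,1,0,4,1,0,2,4,2,3,2,1,1,2,3,0,4,2,3,3,0,1,1,1,0,2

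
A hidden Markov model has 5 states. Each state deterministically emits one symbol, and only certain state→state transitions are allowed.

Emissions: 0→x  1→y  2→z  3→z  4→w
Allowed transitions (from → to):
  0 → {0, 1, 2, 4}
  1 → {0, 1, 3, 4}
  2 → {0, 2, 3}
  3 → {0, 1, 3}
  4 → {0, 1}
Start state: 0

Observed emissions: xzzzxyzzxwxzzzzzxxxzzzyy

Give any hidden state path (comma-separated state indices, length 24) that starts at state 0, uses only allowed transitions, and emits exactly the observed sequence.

0,2,2,2,0,1,3,3,0,4,0,2,2,2,2,2,0,0,0,2,2,3,1,1

  t0 'x' -> {0}, take 0 (start)
  t1 'z' -> {2,3}, take 2 (0->2 ok)
  t2 'z' -> {2,3}, take 2 (2->2 ok)
  t3 'z' -> {2,3}, take 2 (2->2 ok)
  t4 'x' -> {0}, take 0 (2->0 ok)
  t5 'y' -> {1}, take 1 (0->1 ok)
  t6 'z' -> {2,3}, take 3 (1->3 ok)
  t7 'z' -> {2,3}, take 3 (3->3 ok)
  t8 'x' -> {0}, take 0 (3->0 ok)
  t9 'w' -> {4}, take 4 (0->4 ok)
  t10 'x' -> {0}, take 0 (4->0 ok)
  t11 'z' -> {2,3}, take 2 (0->2 ok)
  t12 'z' -> {2,3}, take 2 (2->2 ok)
  t13 'z' -> {2,3}, take 2 (2->2 ok)
  t14 'z' -> {2,3}, take 2 (2->2 ok)
  t15 'z' -> {2,3}, take 2 (2->2 ok)
  t16 'x' -> {0}, take 0 (2->0 ok)
  t17 'x' -> {0}, take 0 (0->0 ok)
  t18 'x' -> {0}, take 0 (0->0 ok)
  t19 'z' -> {2,3}, take 2 (0->2 ok)
  t20 'z' -> {2,3}, take 2 (2->2 ok)
  t21 'z' -> {2,3}, take 3 (2->3 ok)
  t22 'y' -> {1}, take 1 (3->1 ok)
  t23 'y' -> {1}, take 1 (1->1 ok)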